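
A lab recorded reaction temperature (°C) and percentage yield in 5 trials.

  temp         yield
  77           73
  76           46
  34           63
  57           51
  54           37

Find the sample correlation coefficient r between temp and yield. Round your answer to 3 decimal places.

0.071

n = 5, Σx = 298, Σy = 270, Σx² = 19026, Σy² = 15384, Σxy = 16164
nΣxy − ΣxΣy = 80820 − 80460 = 360
nΣx² − (Σx)² = 95130 − 88804 = 6326; nΣy² − (Σy)² = 76920 − 72900 = 4020
r = 360 / √(6326 × 4020) = 360 / 5042.8682 ≈ 0.071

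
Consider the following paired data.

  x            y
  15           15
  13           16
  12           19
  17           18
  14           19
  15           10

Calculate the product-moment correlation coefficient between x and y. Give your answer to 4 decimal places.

n = 6, Σx = 86, Σy = 97, Σx² = 1248, Σy² = 1627, Σxy = 1383
nΣxy − ΣxΣy = 8298 − 8342 = -44
nΣx² − (Σx)² = 7488 − 7396 = 92; nΣy² − (Σy)² = 9762 − 9409 = 353
r = -44 / √(92 × 353) = -44 / 180.2110 ≈ -0.2442

-0.2442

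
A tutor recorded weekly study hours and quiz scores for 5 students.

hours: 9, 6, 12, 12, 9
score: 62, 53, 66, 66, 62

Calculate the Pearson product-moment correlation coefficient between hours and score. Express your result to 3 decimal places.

0.968

n = 5, Σx = 48, Σy = 309, Σx² = 486, Σy² = 19209, Σxy = 3018
nΣxy − ΣxΣy = 15090 − 14832 = 258
nΣx² − (Σx)² = 2430 − 2304 = 126; nΣy² − (Σy)² = 96045 − 95481 = 564
r = 258 / √(126 × 564) = 258 / 266.5783 ≈ 0.968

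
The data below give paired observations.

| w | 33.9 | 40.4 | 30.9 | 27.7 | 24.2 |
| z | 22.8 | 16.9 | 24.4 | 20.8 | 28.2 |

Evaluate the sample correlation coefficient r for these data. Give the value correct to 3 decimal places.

n = 5, Σw = 157.1, Σz = 113.1, Σw² = 5089.11, Σz² = 2628.69, Σwz = 3468.24
nΣwz − ΣwΣz = 17341.2 − 17768.01 = -426.81
nΣw² − (Σw)² = 25445.55 − 24680.41 = 765.14; nΣz² − (Σz)² = 13143.45 − 12791.61 = 351.84
r = -426.81 / √(765.14 × 351.84) = -426.81 / 518.8515 ≈ -0.823

-0.823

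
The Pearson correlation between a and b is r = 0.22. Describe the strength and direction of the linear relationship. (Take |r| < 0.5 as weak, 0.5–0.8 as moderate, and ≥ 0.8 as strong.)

r = 0.22 > 0 so the relationship is positive.
|r| = 0.22, which falls in the weak range.

weak positive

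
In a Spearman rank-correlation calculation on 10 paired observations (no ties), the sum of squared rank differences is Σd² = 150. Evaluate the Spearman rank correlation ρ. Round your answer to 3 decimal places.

ρ = 1 − 6Σd² / [n(n²−1)] = 1 − 6×150 / (10×99)
  = 1 − 900/990 = 1 − 0.9091 ≈ 0.091

0.091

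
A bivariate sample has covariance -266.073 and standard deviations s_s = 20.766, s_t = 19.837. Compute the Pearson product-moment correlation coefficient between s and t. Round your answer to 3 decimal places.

-0.646

r = Cov(s,t) / (s_s · s_t) = -266.073 / (20.766 × 19.837)
  = -266.073 / 411.9351 ≈ -0.646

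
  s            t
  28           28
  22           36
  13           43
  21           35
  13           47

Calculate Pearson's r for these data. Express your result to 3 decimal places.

-0.976

n = 5, Σs = 97, Σt = 189, Σs² = 2047, Σt² = 7363, Σst = 3481
nΣst − ΣsΣt = 17405 − 18333 = -928
nΣs² − (Σs)² = 10235 − 9409 = 826; nΣt² − (Σt)² = 36815 − 35721 = 1094
r = -928 / √(826 × 1094) = -928 / 950.6019 ≈ -0.976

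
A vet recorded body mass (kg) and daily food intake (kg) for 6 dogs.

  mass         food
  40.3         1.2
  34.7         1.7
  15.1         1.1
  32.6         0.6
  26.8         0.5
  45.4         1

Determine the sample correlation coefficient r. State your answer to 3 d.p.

n = 6, Σx = 194.9, Σy = 6.1, Σx² = 6898.35, Σy² = 7.15, Σxy = 202.32
nΣxy − ΣxΣy = 1213.92 − 1188.89 = 25.03
nΣx² − (Σx)² = 41390.1 − 37986.01 = 3404.09; nΣy² − (Σy)² = 42.9 − 37.21 = 5.69
r = 25.03 / √(3404.09 × 5.69) = 25.03 / 139.1735 ≈ 0.180

0.180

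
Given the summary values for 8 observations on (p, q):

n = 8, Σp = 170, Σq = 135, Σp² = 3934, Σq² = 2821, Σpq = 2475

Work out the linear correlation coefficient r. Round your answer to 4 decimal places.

r = (nΣpq − ΣpΣq) / √[(nΣp² − (Σp)²)(nΣq² − (Σq)²)]
Numerator: 8×2475 − 170×135 = -3150
Denominator: √[(31472 − 28900)(22568 − 18225)] = √[2572 × 4343] = 3342.1843
r = -3150 / 3342.1843 ≈ -0.9425

-0.9425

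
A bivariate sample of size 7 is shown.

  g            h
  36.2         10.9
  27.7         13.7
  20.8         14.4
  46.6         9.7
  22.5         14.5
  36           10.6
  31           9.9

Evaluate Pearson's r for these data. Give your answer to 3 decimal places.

-0.864

n = 7, Σg = 220.8, Σh = 83.7, Σg² = 7445.18, Σh² = 1028.57, Σgh = 2540.36
nΣgh − ΣgΣh = 17782.52 − 18480.96 = -698.44
nΣg² − (Σg)² = 52116.26 − 48752.64 = 3363.62; nΣh² − (Σh)² = 7199.99 − 7005.69 = 194.3
r = -698.44 / √(3363.62 × 194.3) = -698.44 / 808.4252 ≈ -0.864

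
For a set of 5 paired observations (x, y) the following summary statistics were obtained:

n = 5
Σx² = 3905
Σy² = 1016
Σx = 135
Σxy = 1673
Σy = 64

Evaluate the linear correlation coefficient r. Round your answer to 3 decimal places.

r = (nΣxy − ΣxΣy) / √[(nΣx² − (Σx)²)(nΣy² − (Σy)²)]
Numerator: 5×1673 − 135×64 = -275
Denominator: √[(19525 − 18225)(5080 − 4096)] = √[1300 × 984] = 1131.0172
r = -275 / 1131.0172 ≈ -0.243

-0.243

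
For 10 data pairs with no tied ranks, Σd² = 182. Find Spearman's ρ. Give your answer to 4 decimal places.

ρ = 1 − 6Σd² / [n(n²−1)] = 1 − 6×182 / (10×99)
  = 1 − 1092/990 = 1 − 1.10303 ≈ -0.1030

-0.1030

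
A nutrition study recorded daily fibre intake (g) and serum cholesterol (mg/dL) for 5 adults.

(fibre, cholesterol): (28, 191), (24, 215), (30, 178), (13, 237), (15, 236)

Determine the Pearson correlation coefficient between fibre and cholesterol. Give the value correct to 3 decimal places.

-0.969

n = 5, Σx = 110, Σy = 1057, Σx² = 2654, Σy² = 226255, Σxy = 22469
nΣxy − ΣxΣy = 112345 − 116270 = -3925
nΣx² − (Σx)² = 13270 − 12100 = 1170; nΣy² − (Σy)² = 1131275 − 1117249 = 14026
r = -3925 / √(1170 × 14026) = -3925 / 4050.9777 ≈ -0.969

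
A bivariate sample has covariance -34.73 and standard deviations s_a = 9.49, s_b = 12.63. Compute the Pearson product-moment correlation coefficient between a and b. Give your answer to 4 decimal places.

r = Cov(a,b) / (s_a · s_b) = -34.73 / (9.49 × 12.63)
  = -34.73 / 119.8587 ≈ -0.2898

-0.2898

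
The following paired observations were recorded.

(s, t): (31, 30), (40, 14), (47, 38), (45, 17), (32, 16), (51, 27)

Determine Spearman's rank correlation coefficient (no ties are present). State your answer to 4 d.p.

0.2571

Rank s: 1, 3, 5, 4, 2, 6
Rank t: 5, 1, 6, 3, 2, 4
d = rank(s) − rank(t): -4, 2, -1, 1, 0, 2; Σd² = 26
ρ = 1 − 6Σd² / [n(n²−1)] = 1 − 6×26 / (6×35) = 1 − 156/210 ≈ 0.2571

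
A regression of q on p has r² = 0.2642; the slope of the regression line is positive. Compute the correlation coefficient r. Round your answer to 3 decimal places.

|r| = √0.2642 = 0.514
The association is positive, so r = 0.514.

0.514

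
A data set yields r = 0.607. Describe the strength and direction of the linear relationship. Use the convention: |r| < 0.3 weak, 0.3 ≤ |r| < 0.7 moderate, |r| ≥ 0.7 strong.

r = 0.607 > 0 so the relationship is positive.
|r| = 0.607, which falls in the moderate range.

moderate positive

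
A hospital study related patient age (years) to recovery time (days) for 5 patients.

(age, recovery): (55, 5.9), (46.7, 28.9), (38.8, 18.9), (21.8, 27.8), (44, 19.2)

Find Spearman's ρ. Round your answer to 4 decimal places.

Rank age: 5, 4, 2, 1, 3
Rank recovery: 1, 5, 2, 4, 3
d = rank(age) − rank(recovery): 4, -1, 0, -3, 0; Σd² = 26
ρ = 1 − 6Σd² / [n(n²−1)] = 1 − 6×26 / (5×24) = 1 − 156/120 ≈ -0.3000

-0.3000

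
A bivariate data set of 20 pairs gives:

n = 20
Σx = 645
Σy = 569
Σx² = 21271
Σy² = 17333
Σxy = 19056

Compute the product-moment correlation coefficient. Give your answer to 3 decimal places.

r = (nΣxy − ΣxΣy) / √[(nΣx² − (Σx)²)(nΣy² − (Σy)²)]
Numerator: 20×19056 − 645×569 = 14115
Denominator: √[(425420 − 416025)(346660 − 323761)] = √[9395 × 22899] = 14667.5187
r = 14115 / 14667.5187 ≈ 0.962

0.962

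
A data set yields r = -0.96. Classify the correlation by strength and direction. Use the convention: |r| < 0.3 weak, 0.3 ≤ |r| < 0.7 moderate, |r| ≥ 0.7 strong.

r = -0.96 < 0 so the relationship is negative.
|r| = 0.96, which falls in the strong range.

strong negative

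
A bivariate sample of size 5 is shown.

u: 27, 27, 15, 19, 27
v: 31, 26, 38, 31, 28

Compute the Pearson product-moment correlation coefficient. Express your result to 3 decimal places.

n = 5, Σu = 115, Σv = 154, Σu² = 2773, Σv² = 4826, Σuv = 3454
nΣuv − ΣuΣv = 17270 − 17710 = -440
nΣu² − (Σu)² = 13865 − 13225 = 640; nΣv² − (Σv)² = 24130 − 23716 = 414
r = -440 / √(640 × 414) = -440 / 514.7427 ≈ -0.855

-0.855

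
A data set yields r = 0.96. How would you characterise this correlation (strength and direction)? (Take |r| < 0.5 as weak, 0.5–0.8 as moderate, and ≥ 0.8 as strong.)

r = 0.96 > 0 so the relationship is positive.
|r| = 0.96, which falls in the strong range.

strong positive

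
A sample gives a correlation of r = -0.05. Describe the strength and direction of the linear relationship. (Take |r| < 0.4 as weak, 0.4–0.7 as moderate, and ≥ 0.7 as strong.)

r = -0.05 < 0 so the relationship is negative.
|r| = 0.05, which falls in the weak range.

weak negative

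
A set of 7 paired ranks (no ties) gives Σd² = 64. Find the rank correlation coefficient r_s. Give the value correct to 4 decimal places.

-0.1429

ρ = 1 − 6Σd² / [n(n²−1)] = 1 − 6×64 / (7×48)
  = 1 − 384/336 = 1 − 1.14286 ≈ -0.1429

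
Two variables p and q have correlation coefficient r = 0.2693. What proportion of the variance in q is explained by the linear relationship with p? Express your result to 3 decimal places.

r² = (0.2693)² = 0.073

0.073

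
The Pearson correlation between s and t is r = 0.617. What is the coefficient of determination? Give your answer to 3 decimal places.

0.381

r² = (0.617)² = 0.381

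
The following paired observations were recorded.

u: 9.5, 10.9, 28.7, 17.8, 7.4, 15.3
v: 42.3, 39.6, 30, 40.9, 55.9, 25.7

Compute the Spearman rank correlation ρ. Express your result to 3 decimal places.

Rank u: 2, 3, 6, 5, 1, 4
Rank v: 5, 3, 2, 4, 6, 1
d = rank(u) − rank(v): -3, 0, 4, 1, -5, 3; Σd² = 60
ρ = 1 − 6Σd² / [n(n²−1)] = 1 − 6×60 / (6×35) = 1 − 360/210 ≈ -0.714

-0.714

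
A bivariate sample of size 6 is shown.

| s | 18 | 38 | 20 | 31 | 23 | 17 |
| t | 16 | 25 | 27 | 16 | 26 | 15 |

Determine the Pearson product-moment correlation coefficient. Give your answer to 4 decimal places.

0.2719

n = 6, Σs = 147, Σt = 125, Σs² = 3947, Σt² = 2767, Σst = 3127
nΣst − ΣsΣt = 18762 − 18375 = 387
nΣs² − (Σs)² = 23682 − 21609 = 2073; nΣt² − (Σt)² = 16602 − 15625 = 977
r = 387 / √(2073 × 977) = 387 / 1423.1377 ≈ 0.2719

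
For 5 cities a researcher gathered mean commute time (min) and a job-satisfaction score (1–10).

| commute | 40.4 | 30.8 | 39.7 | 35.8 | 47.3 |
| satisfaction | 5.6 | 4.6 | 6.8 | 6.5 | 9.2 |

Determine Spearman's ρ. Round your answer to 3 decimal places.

0.700

Rank commute: 4, 1, 3, 2, 5
Rank satisfaction: 2, 1, 4, 3, 5
d = rank(commute) − rank(satisfaction): 2, 0, -1, -1, 0; Σd² = 6
ρ = 1 − 6Σd² / [n(n²−1)] = 1 − 6×6 / (5×24) = 1 − 36/120 ≈ 0.700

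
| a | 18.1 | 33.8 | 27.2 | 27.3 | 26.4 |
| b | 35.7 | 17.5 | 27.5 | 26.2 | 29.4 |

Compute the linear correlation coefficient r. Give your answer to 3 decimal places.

-0.975

n = 5, Σa = 132.8, Σb = 136.3, Σa² = 3652.14, Σb² = 3887.79, Σab = 3477.09
nΣab − ΣaΣb = 17385.45 − 18100.64 = -715.19
nΣa² − (Σa)² = 18260.7 − 17635.84 = 624.86; nΣb² − (Σb)² = 19438.95 − 18577.69 = 861.26
r = -715.19 / √(624.86 × 861.26) = -715.19 / 733.5986 ≈ -0.975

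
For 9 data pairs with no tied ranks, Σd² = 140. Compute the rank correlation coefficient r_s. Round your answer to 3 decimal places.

-0.167

ρ = 1 − 6Σd² / [n(n²−1)] = 1 − 6×140 / (9×80)
  = 1 − 840/720 = 1 − 1.1667 ≈ -0.167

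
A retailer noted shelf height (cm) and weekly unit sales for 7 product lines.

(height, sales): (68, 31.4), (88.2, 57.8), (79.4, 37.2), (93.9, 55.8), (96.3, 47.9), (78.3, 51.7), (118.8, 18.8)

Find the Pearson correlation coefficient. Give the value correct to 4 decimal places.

n = 7, Σx = 622.9, Σy = 300.6, Σx² = 57042.83, Σy² = 14145.02, Σxy = 26320.78
nΣxy − ΣxΣy = 184245.46 − 187243.74 = -2998.28
nΣx² − (Σx)² = 399299.81 − 388004.41 = 11295.4; nΣy² − (Σy)² = 99015.14 − 90360.36 = 8654.78
r = -2998.28 / √(11295.4 × 8654.78) = -2998.28 / 9887.3253 ≈ -0.3032

-0.3032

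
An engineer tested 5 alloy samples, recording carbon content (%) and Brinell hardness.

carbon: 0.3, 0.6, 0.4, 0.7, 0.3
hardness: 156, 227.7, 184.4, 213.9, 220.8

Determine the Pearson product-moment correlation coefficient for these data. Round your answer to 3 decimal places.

n = 5, Σx = 2.3, Σy = 1002.8, Σx² = 1.19, Σy² = 204692.5, Σxy = 473.15
nΣxy − ΣxΣy = 2365.75 − 2306.44 = 59.31
nΣx² − (Σx)² = 5.95 − 5.29 = 0.66; nΣy² − (Σy)² = 1023462.5 − 1005607.84 = 17854.66
r = 59.31 / √(0.66 × 17854.66) = 59.31 / 108.5545 ≈ 0.546

0.546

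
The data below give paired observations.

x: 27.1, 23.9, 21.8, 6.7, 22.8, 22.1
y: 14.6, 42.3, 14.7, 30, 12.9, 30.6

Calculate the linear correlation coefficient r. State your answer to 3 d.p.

n = 6, Σx = 124.4, Σy = 145.1, Σx² = 2834, Σy² = 4221.31, Σxy = 2898.47
nΣxy − ΣxΣy = 17390.82 − 18050.44 = -659.62
nΣx² − (Σx)² = 17004 − 15475.36 = 1528.64; nΣy² − (Σy)² = 25327.86 − 21054.01 = 4273.85
r = -659.62 / √(1528.64 × 4273.85) = -659.62 / 2556.0082 ≈ -0.258

-0.258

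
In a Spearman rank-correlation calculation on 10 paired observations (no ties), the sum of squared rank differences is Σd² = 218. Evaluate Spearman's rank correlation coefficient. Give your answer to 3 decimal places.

ρ = 1 − 6Σd² / [n(n²−1)] = 1 − 6×218 / (10×99)
  = 1 − 1308/990 = 1 − 1.3212 ≈ -0.321

-0.321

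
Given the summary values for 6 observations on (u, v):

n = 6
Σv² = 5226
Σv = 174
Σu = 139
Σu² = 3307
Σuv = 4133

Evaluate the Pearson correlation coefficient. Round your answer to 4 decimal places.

r = (nΣuv − ΣuΣv) / √[(nΣu² − (Σu)²)(nΣv² − (Σv)²)]
Numerator: 6×4133 − 139×174 = 612
Denominator: √[(19842 − 19321)(31356 − 30276)] = √[521 × 1080] = 750.1200
r = 612 / 750.1200 ≈ 0.8159

0.8159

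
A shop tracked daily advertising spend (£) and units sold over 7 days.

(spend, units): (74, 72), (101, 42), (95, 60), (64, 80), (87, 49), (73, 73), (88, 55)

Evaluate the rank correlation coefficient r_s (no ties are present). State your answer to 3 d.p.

Rank spend: 3, 7, 6, 1, 4, 2, 5
Rank units: 5, 1, 4, 7, 2, 6, 3
d = rank(spend) − rank(units): -2, 6, 2, -6, 2, -4, 2; Σd² = 104
ρ = 1 − 6Σd² / [n(n²−1)] = 1 − 6×104 / (7×48) = 1 − 624/336 ≈ -0.857

-0.857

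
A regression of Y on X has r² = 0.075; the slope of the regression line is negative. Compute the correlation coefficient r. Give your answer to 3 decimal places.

-0.274

|r| = √0.075 = 0.274
The association is negative, so r = −0.274.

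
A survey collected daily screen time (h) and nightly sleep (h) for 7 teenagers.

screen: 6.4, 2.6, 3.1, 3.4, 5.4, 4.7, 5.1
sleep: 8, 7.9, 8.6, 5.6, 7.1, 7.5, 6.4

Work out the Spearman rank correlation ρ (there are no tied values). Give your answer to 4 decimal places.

Rank screen: 7, 1, 2, 3, 6, 4, 5
Rank sleep: 6, 5, 7, 1, 3, 4, 2
d = rank(screen) − rank(sleep): 1, -4, -5, 2, 3, 0, 3; Σd² = 64
ρ = 1 − 6Σd² / [n(n²−1)] = 1 − 6×64 / (7×48) = 1 − 384/336 ≈ -0.1429

-0.1429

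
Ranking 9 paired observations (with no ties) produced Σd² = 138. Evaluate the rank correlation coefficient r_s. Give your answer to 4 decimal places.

ρ = 1 − 6Σd² / [n(n²−1)] = 1 − 6×138 / (9×80)
  = 1 − 828/720 = 1 − 1.15000 ≈ -0.1500

-0.1500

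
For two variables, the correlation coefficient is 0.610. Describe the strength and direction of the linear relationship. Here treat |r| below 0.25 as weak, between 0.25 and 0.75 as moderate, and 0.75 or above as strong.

r = 0.610 > 0 so the relationship is positive.
|r| = 0.610, which falls in the moderate range.

moderate positive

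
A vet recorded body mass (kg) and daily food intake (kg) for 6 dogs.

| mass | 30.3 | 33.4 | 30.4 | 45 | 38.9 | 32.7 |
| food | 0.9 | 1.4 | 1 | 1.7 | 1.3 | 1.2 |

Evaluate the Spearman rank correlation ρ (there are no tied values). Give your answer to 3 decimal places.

Rank mass: 1, 4, 2, 6, 5, 3
Rank food: 1, 5, 2, 6, 4, 3
d = rank(mass) − rank(food): 0, -1, 0, 0, 1, 0; Σd² = 2
ρ = 1 − 6Σd² / [n(n²−1)] = 1 − 6×2 / (6×35) = 1 − 12/210 ≈ 0.943

0.943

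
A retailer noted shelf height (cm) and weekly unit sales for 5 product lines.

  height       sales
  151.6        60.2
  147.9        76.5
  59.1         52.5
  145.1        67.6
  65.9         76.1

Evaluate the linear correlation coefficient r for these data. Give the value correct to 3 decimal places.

0.227

n = 5, Σx = 569.6, Σy = 332.9, Σx² = 73746.6, Σy² = 22593.51, Σxy = 38367.17
nΣxy − ΣxΣy = 191835.85 − 189619.84 = 2216.01
nΣx² − (Σx)² = 368733 − 324444.16 = 44288.84; nΣy² − (Σy)² = 112967.55 − 110822.41 = 2145.14
r = 2216.01 / √(44288.84 × 2145.14) = 2216.01 / 9747.0899 ≈ 0.227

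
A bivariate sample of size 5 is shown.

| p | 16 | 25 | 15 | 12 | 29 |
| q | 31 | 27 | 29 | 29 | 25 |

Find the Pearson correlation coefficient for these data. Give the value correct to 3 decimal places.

-0.855

n = 5, Σp = 97, Σq = 141, Σp² = 2091, Σq² = 3997, Σpq = 2679
nΣpq − ΣpΣq = 13395 − 13677 = -282
nΣp² − (Σp)² = 10455 − 9409 = 1046; nΣq² − (Σq)² = 19985 − 19881 = 104
r = -282 / √(1046 × 104) = -282 / 329.8242 ≈ -0.855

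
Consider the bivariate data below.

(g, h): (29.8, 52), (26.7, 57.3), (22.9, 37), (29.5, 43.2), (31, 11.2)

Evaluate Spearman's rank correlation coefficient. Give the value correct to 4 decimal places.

Rank g: 4, 2, 1, 3, 5
Rank h: 4, 5, 2, 3, 1
d = rank(g) − rank(h): 0, -3, -1, 0, 4; Σd² = 26
ρ = 1 − 6Σd² / [n(n²−1)] = 1 − 6×26 / (5×24) = 1 − 156/120 ≈ -0.3000

-0.3000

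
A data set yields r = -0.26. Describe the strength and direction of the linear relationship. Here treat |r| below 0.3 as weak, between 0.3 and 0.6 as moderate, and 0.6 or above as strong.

weak negative

r = -0.26 < 0 so the relationship is negative.
|r| = 0.26, which falls in the weak range.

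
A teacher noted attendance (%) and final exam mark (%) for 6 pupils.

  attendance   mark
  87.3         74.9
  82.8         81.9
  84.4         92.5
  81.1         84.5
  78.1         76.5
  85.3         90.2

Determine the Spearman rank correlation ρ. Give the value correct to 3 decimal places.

0.029

Rank attendance: 6, 3, 4, 2, 1, 5
Rank mark: 1, 3, 6, 4, 2, 5
d = rank(attendance) − rank(mark): 5, 0, -2, -2, -1, 0; Σd² = 34
ρ = 1 − 6Σd² / [n(n²−1)] = 1 − 6×34 / (6×35) = 1 − 204/210 ≈ 0.029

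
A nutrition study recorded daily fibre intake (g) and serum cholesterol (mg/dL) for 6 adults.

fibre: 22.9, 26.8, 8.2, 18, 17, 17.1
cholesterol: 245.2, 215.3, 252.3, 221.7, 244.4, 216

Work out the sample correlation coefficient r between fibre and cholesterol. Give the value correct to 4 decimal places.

n = 6, Σx = 110, Σy = 1394.9, Σx² = 2215.3, Σy² = 325670.67, Σxy = 25292.98
nΣxy − ΣxΣy = 151757.88 − 153439 = -1681.12
nΣx² − (Σx)² = 13291.8 − 12100 = 1191.8; nΣy² − (Σy)² = 1954024.02 − 1945746.01 = 8278.01
r = -1681.12 / √(1191.8 × 8278.01) = -1681.12 / 3140.9763 ≈ -0.5352

-0.5352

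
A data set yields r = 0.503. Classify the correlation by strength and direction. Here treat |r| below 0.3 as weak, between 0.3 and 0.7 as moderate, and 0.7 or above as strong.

moderate positive

r = 0.503 > 0 so the relationship is positive.
|r| = 0.503, which falls in the moderate range.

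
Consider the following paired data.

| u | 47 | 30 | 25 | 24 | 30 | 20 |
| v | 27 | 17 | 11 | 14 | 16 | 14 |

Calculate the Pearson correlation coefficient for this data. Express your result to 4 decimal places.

0.9388

n = 6, Σu = 176, Σv = 99, Σu² = 5610, Σv² = 1787, Σuv = 3150
nΣuv − ΣuΣv = 18900 − 17424 = 1476
nΣu² − (Σu)² = 33660 − 30976 = 2684; nΣv² − (Σv)² = 10722 − 9801 = 921
r = 1476 / √(2684 × 921) = 1476 / 1572.2481 ≈ 0.9388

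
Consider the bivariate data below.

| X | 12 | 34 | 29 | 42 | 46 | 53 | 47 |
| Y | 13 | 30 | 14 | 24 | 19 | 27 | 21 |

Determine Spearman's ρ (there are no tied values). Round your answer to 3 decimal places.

Rank X: 1, 3, 2, 4, 5, 7, 6
Rank Y: 1, 7, 2, 5, 3, 6, 4
d = rank(X) − rank(Y): 0, -4, 0, -1, 2, 1, 2; Σd² = 26
ρ = 1 − 6Σd² / [n(n²−1)] = 1 − 6×26 / (7×48) = 1 − 156/336 ≈ 0.536

0.536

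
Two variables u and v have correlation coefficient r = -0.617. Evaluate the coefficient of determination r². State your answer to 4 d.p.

0.3807

r² = (-0.617)² = 0.3807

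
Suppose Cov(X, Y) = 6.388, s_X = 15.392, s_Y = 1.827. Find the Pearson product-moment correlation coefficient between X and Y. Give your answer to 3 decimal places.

0.227

r = Cov(X,Y) / (s_X · s_Y) = 6.388 / (15.392 × 1.827)
  = 6.388 / 28.1212 ≈ 0.227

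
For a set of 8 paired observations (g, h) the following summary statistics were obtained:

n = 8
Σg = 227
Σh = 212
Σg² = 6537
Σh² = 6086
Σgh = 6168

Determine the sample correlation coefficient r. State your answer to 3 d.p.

0.720

r = (nΣgh − ΣgΣh) / √[(nΣg² − (Σg)²)(nΣh² − (Σh)²)]
Numerator: 8×6168 − 227×212 = 1220
Denominator: √[(52296 − 51529)(48688 − 44944)] = √[767 × 3744] = 1694.5938
r = 1220 / 1694.5938 ≈ 0.720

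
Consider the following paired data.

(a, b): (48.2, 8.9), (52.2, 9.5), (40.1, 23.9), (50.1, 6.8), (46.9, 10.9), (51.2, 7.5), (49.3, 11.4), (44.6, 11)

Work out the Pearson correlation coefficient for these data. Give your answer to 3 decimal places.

n = 8, Σa = 382.6, Σb = 89.9, Σa² = 18406.8, Σb² = 1212.93, Σab = 4171.78
nΣab − ΣaΣb = 33374.24 − 34395.74 = -1021.5
nΣa² − (Σa)² = 147254.4 − 146382.76 = 871.64; nΣb² − (Σb)² = 9703.44 − 8082.01 = 1621.43
r = -1021.5 / √(871.64 × 1621.43) = -1021.5 / 1188.8243 ≈ -0.859

-0.859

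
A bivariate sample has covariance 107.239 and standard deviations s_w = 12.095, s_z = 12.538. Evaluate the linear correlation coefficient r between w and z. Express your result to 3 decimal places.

0.707

r = Cov(w,z) / (s_w · s_z) = 107.239 / (12.095 × 12.538)
  = 107.239 / 151.6471 ≈ 0.707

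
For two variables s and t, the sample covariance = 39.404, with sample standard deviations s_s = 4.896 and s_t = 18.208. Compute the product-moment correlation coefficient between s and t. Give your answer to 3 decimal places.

r = Cov(s,t) / (s_s · s_t) = 39.404 / (4.896 × 18.208)
  = 39.404 / 89.1464 ≈ 0.442

0.442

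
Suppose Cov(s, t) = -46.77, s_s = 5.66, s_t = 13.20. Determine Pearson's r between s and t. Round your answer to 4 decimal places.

-0.6260

r = Cov(s,t) / (s_s · s_t) = -46.77 / (5.66 × 13.20)
  = -46.77 / 74.7120 ≈ -0.6260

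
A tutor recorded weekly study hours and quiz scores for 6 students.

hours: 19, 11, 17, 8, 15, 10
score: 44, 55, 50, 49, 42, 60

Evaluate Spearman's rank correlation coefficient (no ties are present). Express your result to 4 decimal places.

-0.4286

Rank hours: 6, 3, 5, 1, 4, 2
Rank score: 2, 5, 4, 3, 1, 6
d = rank(hours) − rank(score): 4, -2, 1, -2, 3, -4; Σd² = 50
ρ = 1 − 6Σd² / [n(n²−1)] = 1 − 6×50 / (6×35) = 1 − 300/210 ≈ -0.4286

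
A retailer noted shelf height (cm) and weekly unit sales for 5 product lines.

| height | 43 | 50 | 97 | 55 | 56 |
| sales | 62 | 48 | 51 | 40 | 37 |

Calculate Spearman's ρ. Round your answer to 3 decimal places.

Rank height: 1, 2, 5, 3, 4
Rank sales: 5, 3, 4, 2, 1
d = rank(height) − rank(sales): -4, -1, 1, 1, 3; Σd² = 28
ρ = 1 − 6Σd² / [n(n²−1)] = 1 − 6×28 / (5×24) = 1 − 168/120 ≈ -0.400

-0.400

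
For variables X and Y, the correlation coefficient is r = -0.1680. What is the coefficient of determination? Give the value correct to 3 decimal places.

0.028

r² = (-0.1680)² = 0.028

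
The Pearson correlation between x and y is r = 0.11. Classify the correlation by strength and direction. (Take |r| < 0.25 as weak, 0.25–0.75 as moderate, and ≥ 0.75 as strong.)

r = 0.11 > 0 so the relationship is positive.
|r| = 0.11, which falls in the weak range.

weak positive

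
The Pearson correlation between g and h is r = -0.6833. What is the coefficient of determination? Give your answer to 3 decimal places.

r² = (-0.6833)² = 0.467

0.467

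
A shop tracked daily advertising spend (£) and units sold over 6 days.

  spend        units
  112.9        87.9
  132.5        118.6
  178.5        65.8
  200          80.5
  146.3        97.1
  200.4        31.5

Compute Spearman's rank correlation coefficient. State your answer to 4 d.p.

Rank spend: 1, 2, 4, 5, 3, 6
Rank units: 4, 6, 2, 3, 5, 1
d = rank(spend) − rank(units): -3, -4, 2, 2, -2, 5; Σd² = 62
ρ = 1 − 6Σd² / [n(n²−1)] = 1 − 6×62 / (6×35) = 1 − 372/210 ≈ -0.7714

-0.7714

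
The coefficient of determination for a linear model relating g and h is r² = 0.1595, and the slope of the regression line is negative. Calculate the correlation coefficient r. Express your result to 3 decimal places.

|r| = √0.1595 = 0.399
The association is negative, so r = −0.399.

-0.399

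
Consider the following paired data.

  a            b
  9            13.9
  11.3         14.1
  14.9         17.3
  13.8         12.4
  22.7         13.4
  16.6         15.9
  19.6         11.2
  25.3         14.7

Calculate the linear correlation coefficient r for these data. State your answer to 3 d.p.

-0.092

n = 8, Σa = 133.2, Σb = 112.9, Σa² = 2436.24, Σb² = 1618.97, Σab = 1872.87
nΣab − ΣaΣb = 14982.96 − 15038.28 = -55.32
nΣa² − (Σa)² = 19489.92 − 17742.24 = 1747.68; nΣb² − (Σb)² = 12951.76 − 12746.41 = 205.35
r = -55.32 / √(1747.68 × 205.35) = -55.32 / 599.0710 ≈ -0.092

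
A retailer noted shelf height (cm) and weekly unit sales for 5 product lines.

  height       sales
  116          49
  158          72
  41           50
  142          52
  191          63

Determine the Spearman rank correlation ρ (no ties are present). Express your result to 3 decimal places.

0.800

Rank height: 2, 4, 1, 3, 5
Rank sales: 1, 5, 2, 3, 4
d = rank(height) − rank(sales): 1, -1, -1, 0, 1; Σd² = 4
ρ = 1 − 6Σd² / [n(n²−1)] = 1 − 6×4 / (5×24) = 1 − 24/120 ≈ 0.800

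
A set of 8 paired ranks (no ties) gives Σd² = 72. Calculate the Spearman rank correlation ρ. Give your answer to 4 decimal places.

0.1429

ρ = 1 − 6Σd² / [n(n²−1)] = 1 − 6×72 / (8×63)
  = 1 − 432/504 = 1 − 0.85714 ≈ 0.1429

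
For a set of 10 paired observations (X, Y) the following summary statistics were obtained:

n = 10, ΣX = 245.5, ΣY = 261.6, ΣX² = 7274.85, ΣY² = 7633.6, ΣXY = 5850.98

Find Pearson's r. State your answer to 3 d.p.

-0.575

r = (nΣXY − ΣXΣY) / √[(nΣX² − (ΣX)²)(nΣY² − (ΣY)²)]
Numerator: 10×5850.98 − 245.5×261.6 = -5713
Denominator: √[(72748.5 − 60270.25)(76336 − 68434.56)] = √[12478.25 × 7901.44] = 9929.5591
r = -5713 / 9929.5591 ≈ -0.575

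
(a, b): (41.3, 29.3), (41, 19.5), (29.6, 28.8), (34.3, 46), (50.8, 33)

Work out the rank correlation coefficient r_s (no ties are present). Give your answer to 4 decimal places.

0.2000

Rank a: 4, 3, 1, 2, 5
Rank b: 3, 1, 2, 5, 4
d = rank(a) − rank(b): 1, 2, -1, -3, 1; Σd² = 16
ρ = 1 − 6Σd² / [n(n²−1)] = 1 − 6×16 / (5×24) = 1 − 96/120 ≈ 0.2000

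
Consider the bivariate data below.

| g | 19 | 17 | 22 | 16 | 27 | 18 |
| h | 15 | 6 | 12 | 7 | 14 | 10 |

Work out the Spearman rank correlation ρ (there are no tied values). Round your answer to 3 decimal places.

Rank g: 4, 2, 5, 1, 6, 3
Rank h: 6, 1, 4, 2, 5, 3
d = rank(g) − rank(h): -2, 1, 1, -1, 1, 0; Σd² = 8
ρ = 1 − 6Σd² / [n(n²−1)] = 1 − 6×8 / (6×35) = 1 − 48/210 ≈ 0.771

0.771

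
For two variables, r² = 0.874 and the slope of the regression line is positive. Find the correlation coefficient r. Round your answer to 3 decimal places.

|r| = √0.874 = 0.935
The association is positive, so r = 0.935.

0.935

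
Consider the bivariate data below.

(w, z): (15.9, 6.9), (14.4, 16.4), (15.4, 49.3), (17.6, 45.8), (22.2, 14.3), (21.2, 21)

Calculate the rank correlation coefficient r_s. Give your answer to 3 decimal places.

Rank w: 3, 1, 2, 4, 6, 5
Rank z: 1, 3, 6, 5, 2, 4
d = rank(w) − rank(z): 2, -2, -4, -1, 4, 1; Σd² = 42
ρ = 1 − 6Σd² / [n(n²−1)] = 1 − 6×42 / (6×35) = 1 − 252/210 ≈ -0.200

-0.200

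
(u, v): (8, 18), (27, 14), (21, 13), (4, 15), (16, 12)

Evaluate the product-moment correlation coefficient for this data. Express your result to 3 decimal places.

n = 5, Σu = 76, Σv = 72, Σu² = 1506, Σv² = 1058, Σuv = 1047
nΣuv − ΣuΣv = 5235 − 5472 = -237
nΣu² − (Σu)² = 7530 − 5776 = 1754; nΣv² − (Σv)² = 5290 − 5184 = 106
r = -237 / √(1754 × 106) = -237 / 431.1891 ≈ -0.550

-0.550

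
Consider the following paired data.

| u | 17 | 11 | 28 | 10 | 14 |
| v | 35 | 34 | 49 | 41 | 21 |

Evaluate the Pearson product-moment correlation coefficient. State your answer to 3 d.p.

n = 5, Σu = 80, Σv = 180, Σu² = 1490, Σv² = 6904, Σuv = 3045
nΣuv − ΣuΣv = 15225 − 14400 = 825
nΣu² − (Σu)² = 7450 − 6400 = 1050; nΣv² − (Σv)² = 34520 − 32400 = 2120
r = 825 / √(1050 × 2120) = 825 / 1491.9786 ≈ 0.553

0.553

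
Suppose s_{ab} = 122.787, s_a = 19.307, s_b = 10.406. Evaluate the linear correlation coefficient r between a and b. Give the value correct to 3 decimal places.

r = Cov(a,b) / (s_a · s_b) = 122.787 / (19.307 × 10.406)
  = 122.787 / 200.9086 ≈ 0.611

0.611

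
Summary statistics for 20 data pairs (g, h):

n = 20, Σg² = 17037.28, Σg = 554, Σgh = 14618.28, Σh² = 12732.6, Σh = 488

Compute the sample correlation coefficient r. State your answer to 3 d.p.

0.932

r = (nΣgh − ΣgΣh) / √[(nΣg² − (Σg)²)(nΣh² − (Σh)²)]
Numerator: 20×14618.28 − 554×488 = 22013.6
Denominator: √[(340745.6 − 306916)(254652 − 238144)] = √[33829.6 × 16508] = 23631.7379
r = 22013.6 / 23631.7379 ≈ 0.932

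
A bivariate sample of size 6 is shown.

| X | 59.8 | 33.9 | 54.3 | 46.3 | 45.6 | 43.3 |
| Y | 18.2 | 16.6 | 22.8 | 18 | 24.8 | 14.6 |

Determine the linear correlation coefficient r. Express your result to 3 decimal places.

n = 6, ΣX = 283.2, ΣY = 115, ΣX² = 13771.68, ΣY² = 2278.84, ΣXY = 5485.6
nΣXY − ΣXΣY = 32913.6 − 32568 = 345.6
nΣX² − (ΣX)² = 82630.08 − 80202.24 = 2427.84; nΣY² − (ΣY)² = 13673.04 − 13225 = 448.04
r = 345.6 / √(2427.84 × 448.04) = 345.6 / 1042.9619 ≈ 0.331

0.331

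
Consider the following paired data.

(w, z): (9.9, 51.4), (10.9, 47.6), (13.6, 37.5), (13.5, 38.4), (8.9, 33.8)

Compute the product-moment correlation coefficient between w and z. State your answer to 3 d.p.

-0.221

n = 5, Σw = 56.8, Σz = 208.7, Σw² = 663.24, Σz² = 8930.97, Σwz = 2356.92
nΣwz − ΣwΣz = 11784.6 − 11854.16 = -69.56
nΣw² − (Σw)² = 3316.2 − 3226.24 = 89.96; nΣz² − (Σz)² = 44654.85 − 43555.69 = 1099.16
r = -69.56 / √(89.96 × 1099.16) = -69.56 / 314.4526 ≈ -0.221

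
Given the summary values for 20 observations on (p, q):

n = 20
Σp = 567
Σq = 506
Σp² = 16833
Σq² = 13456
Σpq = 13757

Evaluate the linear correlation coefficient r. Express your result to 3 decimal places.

r = (nΣpq − ΣpΣq) / √[(nΣp² − (Σp)²)(nΣq² − (Σq)²)]
Numerator: 20×13757 − 567×506 = -11762
Denominator: √[(336660 − 321489)(269120 − 256036)] = √[15171 × 13084] = 14088.9093
r = -11762 / 14088.9093 ≈ -0.835

-0.835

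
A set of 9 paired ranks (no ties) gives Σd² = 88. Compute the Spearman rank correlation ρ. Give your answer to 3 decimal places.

0.267

ρ = 1 − 6Σd² / [n(n²−1)] = 1 − 6×88 / (9×80)
  = 1 − 528/720 = 1 − 0.7333 ≈ 0.267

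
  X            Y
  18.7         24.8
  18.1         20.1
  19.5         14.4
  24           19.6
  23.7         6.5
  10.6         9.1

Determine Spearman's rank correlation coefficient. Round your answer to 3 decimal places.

Rank X: 3, 2, 4, 6, 5, 1
Rank Y: 6, 5, 3, 4, 1, 2
d = rank(X) − rank(Y): -3, -3, 1, 2, 4, -1; Σd² = 40
ρ = 1 − 6Σd² / [n(n²−1)] = 1 − 6×40 / (6×35) = 1 − 240/210 ≈ -0.143

-0.143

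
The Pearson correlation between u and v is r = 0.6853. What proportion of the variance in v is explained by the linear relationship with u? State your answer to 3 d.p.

r² = (0.6853)² = 0.470

0.470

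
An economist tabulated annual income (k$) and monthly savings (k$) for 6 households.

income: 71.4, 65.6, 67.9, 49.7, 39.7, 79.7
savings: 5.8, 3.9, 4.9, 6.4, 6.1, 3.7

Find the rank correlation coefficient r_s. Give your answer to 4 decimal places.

Rank income: 5, 3, 4, 2, 1, 6
Rank savings: 4, 2, 3, 6, 5, 1
d = rank(income) − rank(savings): 1, 1, 1, -4, -4, 5; Σd² = 60
ρ = 1 − 6Σd² / [n(n²−1)] = 1 − 6×60 / (6×35) = 1 − 360/210 ≈ -0.7143

-0.7143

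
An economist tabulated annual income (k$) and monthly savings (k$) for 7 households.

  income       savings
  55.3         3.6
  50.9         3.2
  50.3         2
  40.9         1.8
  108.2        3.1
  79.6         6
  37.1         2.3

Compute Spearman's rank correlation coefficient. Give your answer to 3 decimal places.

0.679

Rank income: 5, 4, 3, 2, 7, 6, 1
Rank savings: 6, 5, 2, 1, 4, 7, 3
d = rank(income) − rank(savings): -1, -1, 1, 1, 3, -1, -2; Σd² = 18
ρ = 1 − 6Σd² / [n(n²−1)] = 1 − 6×18 / (7×48) = 1 − 108/336 ≈ 0.679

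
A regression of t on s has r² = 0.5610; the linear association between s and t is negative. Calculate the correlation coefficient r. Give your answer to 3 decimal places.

|r| = √0.5610 = 0.749
The association is negative, so r = −0.749.

-0.749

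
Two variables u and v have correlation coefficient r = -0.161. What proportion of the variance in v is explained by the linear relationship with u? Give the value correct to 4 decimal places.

0.0259

r² = (-0.161)² = 0.0259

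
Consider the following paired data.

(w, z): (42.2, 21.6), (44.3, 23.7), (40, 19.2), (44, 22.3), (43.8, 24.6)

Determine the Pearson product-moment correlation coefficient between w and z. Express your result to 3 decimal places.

n = 5, Σw = 214.3, Σz = 111.4, Σw² = 9197.77, Σz² = 2499.34, Σwz = 4788.11
nΣwz − ΣwΣz = 23940.55 − 23873.02 = 67.53
nΣw² − (Σw)² = 45988.85 − 45924.49 = 64.36; nΣz² − (Σz)² = 12496.7 − 12409.96 = 86.74
r = 67.53 / √(64.36 × 86.74) = 67.53 / 74.7167 ≈ 0.904

0.904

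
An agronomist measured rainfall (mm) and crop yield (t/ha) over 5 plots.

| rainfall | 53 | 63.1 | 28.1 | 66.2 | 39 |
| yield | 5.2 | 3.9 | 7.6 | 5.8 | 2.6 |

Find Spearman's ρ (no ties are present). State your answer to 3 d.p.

Rank rainfall: 3, 4, 1, 5, 2
Rank yield: 3, 2, 5, 4, 1
d = rank(rainfall) − rank(yield): 0, 2, -4, 1, 1; Σd² = 22
ρ = 1 − 6Σd² / [n(n²−1)] = 1 − 6×22 / (5×24) = 1 − 132/120 ≈ -0.100

-0.100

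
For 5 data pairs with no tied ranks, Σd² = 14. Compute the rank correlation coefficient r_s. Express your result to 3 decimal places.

0.300

ρ = 1 − 6Σd² / [n(n²−1)] = 1 − 6×14 / (5×24)
  = 1 − 84/120 = 1 − 0.7000 ≈ 0.300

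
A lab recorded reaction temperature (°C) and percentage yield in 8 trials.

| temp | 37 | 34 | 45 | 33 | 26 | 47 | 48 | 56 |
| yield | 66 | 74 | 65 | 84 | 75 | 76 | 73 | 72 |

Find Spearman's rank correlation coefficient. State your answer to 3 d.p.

Rank temp: 4, 3, 5, 2, 1, 6, 7, 8
Rank yield: 2, 5, 1, 8, 6, 7, 4, 3
d = rank(temp) − rank(yield): 2, -2, 4, -6, -5, -1, 3, 5; Σd² = 120
ρ = 1 − 6Σd² / [n(n²−1)] = 1 − 6×120 / (8×63) = 1 − 720/504 ≈ -0.429

-0.429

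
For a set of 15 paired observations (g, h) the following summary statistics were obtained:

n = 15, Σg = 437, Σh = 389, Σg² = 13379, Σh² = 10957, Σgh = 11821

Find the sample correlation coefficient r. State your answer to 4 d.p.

r = (nΣgh − ΣgΣh) / √[(nΣg² − (Σg)²)(nΣh² − (Σh)²)]
Numerator: 15×11821 − 437×389 = 7322
Denominator: √[(200685 − 190969)(164355 − 151321)] = √[9716 × 13034] = 11253.3703
r = 7322 / 11253.3703 ≈ 0.6506

0.6506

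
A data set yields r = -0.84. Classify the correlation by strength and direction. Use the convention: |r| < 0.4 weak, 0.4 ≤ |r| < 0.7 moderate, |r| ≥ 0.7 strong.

strong negative

r = -0.84 < 0 so the relationship is negative.
|r| = 0.84, which falls in the strong range.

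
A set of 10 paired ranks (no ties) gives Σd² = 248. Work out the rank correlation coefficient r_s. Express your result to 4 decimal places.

-0.5030

ρ = 1 − 6Σd² / [n(n²−1)] = 1 − 6×248 / (10×99)
  = 1 − 1488/990 = 1 − 1.50303 ≈ -0.5030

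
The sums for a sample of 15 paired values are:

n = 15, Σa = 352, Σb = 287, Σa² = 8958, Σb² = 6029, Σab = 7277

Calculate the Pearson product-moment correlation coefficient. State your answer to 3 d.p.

r = (nΣab − ΣaΣb) / √[(nΣa² − (Σa)²)(nΣb² − (Σb)²)]
Numerator: 15×7277 − 352×287 = 8131
Denominator: √[(134370 − 123904)(90435 − 82369)] = √[10466 × 8066] = 9187.9680
r = 8131 / 9187.9680 ≈ 0.885

0.885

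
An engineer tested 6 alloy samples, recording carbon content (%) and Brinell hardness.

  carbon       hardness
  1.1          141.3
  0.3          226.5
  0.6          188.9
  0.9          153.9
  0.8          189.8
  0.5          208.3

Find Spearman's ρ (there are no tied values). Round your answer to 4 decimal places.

-0.9429

Rank carbon: 6, 1, 3, 5, 4, 2
Rank hardness: 1, 6, 3, 2, 4, 5
d = rank(carbon) − rank(hardness): 5, -5, 0, 3, 0, -3; Σd² = 68
ρ = 1 − 6Σd² / [n(n²−1)] = 1 − 6×68 / (6×35) = 1 − 408/210 ≈ -0.9429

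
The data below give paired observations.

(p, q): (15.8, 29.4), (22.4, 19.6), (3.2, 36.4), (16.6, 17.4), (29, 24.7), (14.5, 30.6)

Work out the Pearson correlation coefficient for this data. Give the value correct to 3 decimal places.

-0.666

n = 6, Σp = 101.5, Σq = 158.1, Σp² = 2088.45, Σq² = 4422.69, Σpq = 2468.88
nΣpq − ΣpΣq = 14813.28 − 16047.15 = -1233.87
nΣp² − (Σp)² = 12530.7 − 10302.25 = 2228.45; nΣq² − (Σq)² = 26536.14 − 24995.61 = 1540.53
r = -1233.87 / √(2228.45 × 1540.53) = -1233.87 / 1852.8341 ≈ -0.666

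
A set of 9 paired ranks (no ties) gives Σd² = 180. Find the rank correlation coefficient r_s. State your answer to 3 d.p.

-0.500

ρ = 1 − 6Σd² / [n(n²−1)] = 1 − 6×180 / (9×80)
  = 1 − 1080/720 = 1 − 1.5000 ≈ -0.500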